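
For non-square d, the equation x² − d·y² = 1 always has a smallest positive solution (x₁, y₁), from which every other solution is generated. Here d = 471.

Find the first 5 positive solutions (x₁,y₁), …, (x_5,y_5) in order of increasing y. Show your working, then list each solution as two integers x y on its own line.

d=471: √d = [21; 1,2,2,1,3,…,2,1,42] (ℓ=14, even), read p_13/q_13
step 0: (21, 1)  from 21·(1,0) + (0,1)
…
step 2: (65, 3)  from 2·(22,1) + (21,1)
step 3: (152, 7)  from 2·(65,3) + (22,1)
step 4: (217, 10)  from 1·(152,7) + (65,3)
step 5: (803, 37)  from 3·(217,10) + (152,7)
step 6: (3429, 158)  from 4·(803,37) + (217,10)
…
step 9: (644804, 29711)  from 3·(198665,9154) + (48809,2249)
step 10: (843469, 38865)  from 1·(644804,29711) + (198665,9154)
step 11: (2331742, 107441)  from 2·(843469,38865) + (644804,29711)
step 12: (5506953, 253747)  from 2·(2331742,107441) + (843469,38865)
step 13: (7838695, 361188)  from 1·(5506953,253747) + (2331742,107441)
→ (7838695, 361188).  Check: 7838695²=61445139303025, 471·361188²=61445139303024, difference 1.
(7838695+361188√471)^2 = 122890278606049 + 5662485139320√471
(7838695+361188√471)^3 = 1926598824915678693415 + 88772987898323613612√471
(7838695+361188√471)^4 = 30204041151744689101078780801 + 1391728752747293974319493360√471
(7838695+361188√471)^5 = 473520532711948744867536551663095975 + 21818674431032810307068783683516788√471

7838695 361188
122890278606049 5662485139320
1926598824915678693415 88772987898323613612
30204041151744689101078780801 1391728752747293974319493360
473520532711948744867536551663095975 21818674431032810307068783683516788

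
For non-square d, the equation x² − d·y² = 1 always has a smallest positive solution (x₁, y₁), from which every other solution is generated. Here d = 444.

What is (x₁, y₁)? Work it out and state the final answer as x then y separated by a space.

295 14

√444 → a₀=21, period (14,42); ℓ=2 even so k=1
i=0: a=21 ⇒ p=21, q=1
i=1: a=14 ⇒ p=295, q=14
(x₁, y₁) = (295, 14);  295² − 444·14² = 1 ✓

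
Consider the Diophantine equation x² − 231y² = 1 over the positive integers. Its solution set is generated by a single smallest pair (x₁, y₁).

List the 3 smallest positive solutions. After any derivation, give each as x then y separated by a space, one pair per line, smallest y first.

76 5
11551 760
1755676 115515

√231 = [15; 5,30, …], period ℓ=2 (even) → k=1
a_0=15:  p_0=15·1+0=15,  q_0=15·0+1=1
a_1=5:  p_1=5·15+1=76,  q_1=5·1+0=5
fundamental: x₁=76, y₁=5  (since 5776 − 231·25 = 1)
k=2:  x_2 = 76·76+231·5·5 = 11551,  y_2 = 76·5+5·76 = 760
k=3:  x_3 = 76·11551+231·5·760 = 1755676,  y_3 = 76·760+5·11551 = 115515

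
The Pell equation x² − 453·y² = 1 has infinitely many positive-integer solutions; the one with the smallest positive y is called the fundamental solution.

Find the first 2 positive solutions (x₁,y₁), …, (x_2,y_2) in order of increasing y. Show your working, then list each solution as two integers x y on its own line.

[21; 3,1,1,10,14,10,1,1,3,42] for √453; ℓ=10 ⇒ convergent index 9
a_0=21:  p_0=21·1+0=21,  q_0=21·0+1=1
…
a_3=1:  p_3=1·85+64=149,  q_3=1·4+3=7
…
a_8=1:  p_8=1·245764+223565=469329,  q_8=1·11547+10504=22051
a_9=3:  p_9=3·469329+245764=1653751,  q_9=3·22051+11547=77700
(x₁, y₁) = (1653751, 77700);  1653751² − 453·77700² = 1 ✓
k=2:  x_2 = 1653751·1653751+453·77700·77700 = 5469784740001,  y_2 = 1653751·77700+77700·1653751 = 256992905400

1653751 77700
5469784740001 256992905400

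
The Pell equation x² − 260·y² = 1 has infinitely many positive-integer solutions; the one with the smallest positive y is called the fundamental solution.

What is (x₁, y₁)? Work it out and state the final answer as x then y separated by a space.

[16; 8,32] for √260; ℓ=2 ⇒ convergent index 1
i=0: a=16 ⇒ p=16, q=1
i=1: a=8 ⇒ p=129, q=8
fundamental: x₁=129, y₁=8  (since 16641 − 260·64 = 1)

129 8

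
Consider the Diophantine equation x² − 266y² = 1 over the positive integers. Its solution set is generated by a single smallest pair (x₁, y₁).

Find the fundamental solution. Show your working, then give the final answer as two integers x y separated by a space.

685 42

√266 = [16; 3,4,3,32, …], period ℓ=4 (even) → k=3
k=0  a_k=16  p_k/q_k = 16/1
k=1  a_k=3  p_k/q_k = 49/3
k=2  a_k=4  p_k/q_k = 212/13
k=3  a_k=3  p_k/q_k = 685/42
fundamental: x₁=685, y₁=42  (since 469225 − 266·1764 = 1)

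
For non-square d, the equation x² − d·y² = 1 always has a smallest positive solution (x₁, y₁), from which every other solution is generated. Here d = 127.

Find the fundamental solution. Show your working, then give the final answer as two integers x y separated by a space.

d=127: √d = [11; 3,1,2,2,7,11,7,2,2,1,3,22] (ℓ=12, even), read p_11/q_11
i=0: a=11 ⇒ p=11, q=1
i=1: a=3 ⇒ p=34, q=3
i=2: a=1 ⇒ p=45, q=4
i=3: a=2 ⇒ p=124, q=11
i=4: a=2 ⇒ p=293, q=26
i=5: a=7 ⇒ p=2175, q=193
i=6: a=11 ⇒ p=24218, q=2149
i=7: a=7 ⇒ p=171701, q=15236
i=8: a=2 ⇒ p=367620, q=32621
…
i=10: a=1 ⇒ p=1274561, q=113099
i=11: a=3 ⇒ p=4730624, q=419775
(x₁, y₁) = (4730624, 419775);  4730624² − 127·419775² = 1 ✓

4730624 419775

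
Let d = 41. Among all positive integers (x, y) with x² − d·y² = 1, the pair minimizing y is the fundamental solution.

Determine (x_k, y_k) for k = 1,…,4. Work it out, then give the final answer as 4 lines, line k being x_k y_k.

[6; 2,2,12] for √41; ℓ=3 ⇒ convergent index 5
a_0=6:  p_0=6·1+0=6,  q_0=6·0+1=1
a_1=2:  p_1=2·6+1=13,  q_1=2·1+0=2
…
a_4=2:  p_4=2·397+32=826,  q_4=2·62+5=129
a_5=2:  p_5=2·826+397=2049,  q_5=2·129+62=320
→ (2049, 320).  Check: 2049²=4198401, 41·320²=4198400, difference 1.
k=2:  x_2 = 2049·2049+41·320·320 = 8396801,  y_2 = 2049·320+320·2049 = 1311360
k=3:  x_3 = 2049·8396801+41·320·1311360 = 34410088449,  y_3 = 2049·1311360+320·8396801 = 5373952960
k=4:  x_4 = 2049·34410088449+41·320·5373952960 = 141012534067201,  y_4 = 2049·5373952960+320·34410088449 = 22022457918720

2049 320
8396801 1311360
34410088449 5373952960
141012534067201 22022457918720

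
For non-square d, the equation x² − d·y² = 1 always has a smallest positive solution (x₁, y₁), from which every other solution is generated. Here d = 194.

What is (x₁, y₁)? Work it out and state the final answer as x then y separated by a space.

195 14

[13; 1,12,1,26] for √194; ℓ=4 ⇒ convergent index 3
step 0: (13, 1)  from 13·(1,0) + (0,1)
step 1: (14, 1)  from 1·(13,1) + (1,0)
step 2: (181, 13)  from 12·(14,1) + (13,1)
step 3: (195, 14)  from 1·(181,13) + (14,1)
→ (195, 14).  Check: 195²=38025, 194·14²=38024, difference 1.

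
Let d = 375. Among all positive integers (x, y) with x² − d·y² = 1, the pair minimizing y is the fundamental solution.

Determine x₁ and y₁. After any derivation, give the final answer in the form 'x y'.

15124 781

√375 → a₀=19, period (2,1,2,1,5,1,2,1,2,38); ℓ=10 even so k=9
a_0=19:  p_0=19·1+0=19,  q_0=19·0+1=1
a_1=2:  p_1=2·19+1=39,  q_1=2·1+0=2
a_2=1:  p_2=1·39+19=58,  q_2=1·2+1=3
…
a_4=1:  p_4=1·155+58=213,  q_4=1·8+3=11
…
a_6=1:  p_6=1·1220+213=1433,  q_6=1·63+11=74
a_7=2:  p_7=2·1433+1220=4086,  q_7=2·74+63=211
a_8=1:  p_8=1·4086+1433=5519,  q_8=1·211+74=285
a_9=2:  p_9=2·5519+4086=15124,  q_9=2·285+211=781
(x₁, y₁) = (15124, 781);  15124² − 375·781² = 1 ✓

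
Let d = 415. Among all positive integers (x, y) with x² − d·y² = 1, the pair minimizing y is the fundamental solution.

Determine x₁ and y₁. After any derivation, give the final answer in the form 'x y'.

18412804 903849

√415 = [20; 2,1,2,4,6,…,1,2,40, …], period ℓ=16 (even) → k=15
k=0  a_k=20  p_k/q_k = 20/1
k=1  a_k=2  p_k/q_k = 41/2
k=2  a_k=1  p_k/q_k = 61/3
k=3  a_k=2  p_k/q_k = 163/8
…
k=5  a_k=6  p_k/q_k = 4441/218
k=6  a_k=1  p_k/q_k = 5154/253
…
k=8  a_k=3  p_k/q_k = 33939/1666
k=9  a_k=1  p_k/q_k = 43534/2137
…
k=11  a_k=6  p_k/q_k = 508372/24955
k=12  a_k=4  p_k/q_k = 2110961/103623
k=13  a_k=2  p_k/q_k = 4730294/232201
k=14  a_k=1  p_k/q_k = 6841255/335824
k=15  a_k=2  p_k/q_k = 18412804/903849
→ (18412804, 903849).  Check: 18412804²=339031351142416, 415·903849²=339031351142415, difference 1.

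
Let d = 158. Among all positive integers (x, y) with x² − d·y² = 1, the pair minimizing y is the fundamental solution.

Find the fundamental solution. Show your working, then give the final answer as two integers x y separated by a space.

7743 616

√158 → a₀=12, period (1,1,3,12,3,1,1,24); ℓ=8 even so k=7
step 0: (12, 1)  from 12·(1,0) + (0,1)
…
step 2: (25, 2)  from 1·(13,1) + (12,1)
step 3: (88, 7)  from 3·(25,2) + (13,1)
step 4: (1081, 86)  from 12·(88,7) + (25,2)
step 5: (3331, 265)  from 3·(1081,86) + (88,7)
step 6: (4412, 351)  from 1·(3331,265) + (1081,86)
step 7: (7743, 616)  from 1·(4412,351) + (3331,265)
→ (7743, 616).  Check: 7743²=59954049, 158·616²=59954048, difference 1.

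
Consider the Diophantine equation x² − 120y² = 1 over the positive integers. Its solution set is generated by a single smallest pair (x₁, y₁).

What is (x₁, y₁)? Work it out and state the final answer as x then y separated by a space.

11 1

d=120: √d = [10; 1,20] (ℓ=2, even), read p_1/q_1
a_0=10:  p_0=10·1+0=10,  q_0=10·0+1=1
a_1=1:  p_1=1·10+1=11,  q_1=1·1+0=1
fundamental: x₁=11, y₁=1  (since 121 − 120·1 = 1)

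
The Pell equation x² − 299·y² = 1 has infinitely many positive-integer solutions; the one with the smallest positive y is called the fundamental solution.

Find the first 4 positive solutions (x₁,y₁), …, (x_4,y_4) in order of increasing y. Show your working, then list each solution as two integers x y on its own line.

√299 = [17; 3,2,3,34, …], period ℓ=4 (even) → k=3
k=0  a_k=17  p_k/q_k = 17/1
k=1  a_k=3  p_k/q_k = 52/3
k=2  a_k=2  p_k/q_k = 121/7
k=3  a_k=3  p_k/q_k = 415/24
→ (415, 24).  Check: 415²=172225, 299·24²=172224, difference 1.
(x_2, y_2) = (415·415 + 299·24·24, 415·24 + 24·415) = (344449, 19920)
(x_3, y_3) = (415·344449 + 299·24·19920, 415·19920 + 24·344449) = (285892255, 16533576)
(x_4, y_4) = (415·285892255 + 299·24·16533576, 415·16533576 + 24·285892255) = (237290227201, 13722848160)

415 24
344449 19920
285892255 16533576
237290227201 13722848160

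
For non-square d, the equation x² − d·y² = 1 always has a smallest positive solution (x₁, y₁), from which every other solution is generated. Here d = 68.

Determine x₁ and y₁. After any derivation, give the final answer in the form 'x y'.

33 4

√68 = [8; 4,16, …], period ℓ=2 (even) → k=1
step 0: (8, 1)  from 8·(1,0) + (0,1)
step 1: (33, 4)  from 4·(8,1) + (1,0)
(x₁, y₁) = (33, 4);  33² − 68·4² = 1 ✓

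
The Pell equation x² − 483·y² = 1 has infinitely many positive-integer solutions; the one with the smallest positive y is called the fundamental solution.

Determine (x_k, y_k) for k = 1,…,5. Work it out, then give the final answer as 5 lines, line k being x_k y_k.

[21; 1,42] for √483; ℓ=2 ⇒ convergent index 1
k=0  a_k=21  p_k/q_k = 21/1
k=1  a_k=1  p_k/q_k = 22/1
(x₁, y₁) = (22, 1);  22² − 483·1² = 1 ✓
n=2: (22,1)∘(22,1) = (22·22+483·1·1, 22·1+1·22) = (967,44)
n=3: (967,44)∘(22,1) = (22·967+483·1·44, 22·44+1·967) = (42526,1935)
n=4: (42526,1935)∘(22,1) = (22·42526+483·1·1935, 22·1935+1·42526) = (1870177,85096)
n=5: (1870177,85096)∘(22,1) = (22·1870177+483·1·85096, 22·85096+1·1870177) = (82245262,3742289)

22 1
967 44
42526 1935
1870177 85096
82245262 3742289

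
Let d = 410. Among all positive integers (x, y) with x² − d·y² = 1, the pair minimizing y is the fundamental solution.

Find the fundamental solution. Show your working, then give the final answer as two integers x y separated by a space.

81 4

d=410: √d = [20; 4,40] (ℓ=2, even), read p_1/q_1
k=0  a_k=20  p_k/q_k = 20/1
k=1  a_k=4  p_k/q_k = 81/4
→ (81, 4).  Check: 81²=6561, 410·4²=6560, difference 1.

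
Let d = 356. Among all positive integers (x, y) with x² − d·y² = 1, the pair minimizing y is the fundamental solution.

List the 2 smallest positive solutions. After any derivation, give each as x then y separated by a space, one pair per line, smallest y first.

500001 26500
500002000001 26500053000

[18; 1,6,1,1,2,…,6,1,36] for √356; ℓ=14 ⇒ convergent index 13
a_0=18:  p_0=18·1+0=18,  q_0=18·0+1=1
a_1=1:  p_1=1·18+1=19,  q_1=1·1+0=1
a_2=6:  p_2=6·19+18=132,  q_2=6·1+1=7
a_3=1:  p_3=1·132+19=151,  q_3=1·7+1=8
…
a_5=2:  p_5=2·283+151=717,  q_5=2·15+8=38
a_6=1:  p_6=1·717+283=1000,  q_6=1·38+15=53
a_7=8:  p_7=8·1000+717=8717,  q_7=8·53+38=462
…
a_9=2:  p_9=2·9717+8717=28151,  q_9=2·515+462=1492
…
a_12=6:  p_12=6·66019+37868=433982,  q_12=6·3499+2007=23001
a_13=1:  p_13=1·433982+66019=500001,  q_13=1·23001+3499=26500
fundamental: x₁=500001, y₁=26500  (since 250001000001 − 356·702250000 = 1)
(x_2, y_2) = (500001·500001 + 356·26500·26500, 500001·26500 + 26500·500001) = (500002000001, 26500053000)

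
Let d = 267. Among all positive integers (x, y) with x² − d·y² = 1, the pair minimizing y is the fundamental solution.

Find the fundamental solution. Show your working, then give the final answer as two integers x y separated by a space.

[16; 2,1,15,1,2,32] for √267; ℓ=6 ⇒ convergent index 5
a_0=16:  p_0=16·1+0=16,  q_0=16·0+1=1
a_1=2:  p_1=2·16+1=33,  q_1=2·1+0=2
…
a_3=15:  p_3=15·49+33=768,  q_3=15·3+2=47
a_4=1:  p_4=1·768+49=817,  q_4=1·47+3=50
a_5=2:  p_5=2·817+768=2402,  q_5=2·50+47=147
(x₁, y₁) = (2402, 147);  2402² − 267·147² = 1 ✓

2402 147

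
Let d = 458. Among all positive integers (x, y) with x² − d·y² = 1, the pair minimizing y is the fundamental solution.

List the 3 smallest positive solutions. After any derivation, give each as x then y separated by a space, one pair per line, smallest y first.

√458 = [21; 2,2,42, …], period ℓ=3 (odd) → k=5
k=0  a_k=21  p_k/q_k = 21/1
…
k=2  a_k=2  p_k/q_k = 107/5
…
k=4  a_k=2  p_k/q_k = 9181/429
k=5  a_k=2  p_k/q_k = 22899/1070
(x₁, y₁) = (22899, 1070);  22899² − 458·1070² = 1 ✓
(x_2, y_2) = (22899·22899 + 458·1070·1070, 22899·1070 + 1070·22899) = (1048728401, 49003860)
(x_3, y_3) = (22899·1048728401 + 458·1070·49003860, 22899·49003860 + 1070·1048728401) = (48029663286099, 2244278779210)

22899 1070
1048728401 49003860
48029663286099 2244278779210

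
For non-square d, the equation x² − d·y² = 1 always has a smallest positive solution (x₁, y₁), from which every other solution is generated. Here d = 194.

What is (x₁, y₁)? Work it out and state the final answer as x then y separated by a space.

√194 → a₀=13, period (1,12,1,26); ℓ=4 even so k=3
a_0=13:  p_0=13·1+0=13,  q_0=13·0+1=1
…
a_2=12:  p_2=12·14+13=181,  q_2=12·1+1=13
a_3=1:  p_3=1·181+14=195,  q_3=1·13+1=14
(x₁, y₁) = (195, 14);  195² − 194·14² = 1 ✓

195 14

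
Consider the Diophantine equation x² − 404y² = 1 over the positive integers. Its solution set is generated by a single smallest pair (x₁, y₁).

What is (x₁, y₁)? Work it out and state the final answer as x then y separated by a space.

201 10

d=404: √d = [20; 10,40] (ℓ=2, even), read p_1/q_1
i=0: a=20 ⇒ p=20, q=1
i=1: a=10 ⇒ p=201, q=10
fundamental: x₁=201, y₁=10  (since 40401 − 404·100 = 1)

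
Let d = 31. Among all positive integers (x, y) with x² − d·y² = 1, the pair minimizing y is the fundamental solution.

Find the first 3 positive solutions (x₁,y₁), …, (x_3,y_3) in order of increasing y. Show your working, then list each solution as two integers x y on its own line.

d=31: √d = [5; 1,1,3,5,3,1,1,10] (ℓ=8, even), read p_7/q_7
i=0: a=5 ⇒ p=5, q=1
i=1: a=1 ⇒ p=6, q=1
…
i=6: a=1 ⇒ p=863, q=155
i=7: a=1 ⇒ p=1520, q=273
fundamental: x₁=1520, y₁=273  (since 2310400 − 31·74529 = 1)
n=2: (1520,273)∘(1520,273) = (1520·1520+31·273·273, 1520·273+273·1520) = (4620799,829920)
n=3: (4620799,829920)∘(1520,273) = (1520·4620799+31·273·829920, 1520·829920+273·4620799) = (14047227440,2522956527)

1520 273
4620799 829920
14047227440 2522956527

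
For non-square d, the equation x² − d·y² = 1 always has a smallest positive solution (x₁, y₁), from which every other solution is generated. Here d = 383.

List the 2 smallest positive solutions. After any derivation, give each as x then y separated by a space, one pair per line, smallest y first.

18768 959
704475647 35997024

[19; 1,1,3,19,3,1,1,38] for √383; ℓ=8 ⇒ convergent index 7
step 0: (19, 1)  from 19·(1,0) + (0,1)
step 1: (20, 1)  from 1·(19,1) + (1,0)
step 2: (39, 2)  from 1·(20,1) + (19,1)
step 3: (137, 7)  from 3·(39,2) + (20,1)
…
step 5: (8063, 412)  from 3·(2642,135) + (137,7)
step 6: (10705, 547)  from 1·(8063,412) + (2642,135)
step 7: (18768, 959)  from 1·(10705,547) + (8063,412)
fundamental: x₁=18768, y₁=959  (since 352237824 − 383·919681 = 1)
n=2: (18768,959)∘(18768,959) = (18768·18768+383·959·959, 18768·959+959·18768) = (704475647,35997024)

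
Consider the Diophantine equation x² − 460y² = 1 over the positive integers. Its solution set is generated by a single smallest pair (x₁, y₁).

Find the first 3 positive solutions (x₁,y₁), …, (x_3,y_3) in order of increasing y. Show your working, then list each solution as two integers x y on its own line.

[21; 2,4,3,1,2,10,2,1,3,4,2,42] for √460; ℓ=12 ⇒ convergent index 11
k=0  a_k=21  p_k/q_k = 21/1
k=1  a_k=2  p_k/q_k = 43/2
…
k=6  a_k=10  p_k/q_k = 23335/1088
…
k=10  a_k=4  p_k/q_k = 1135029/52921
k=11  a_k=2  p_k/q_k = 2535751/118230
→ (2535751, 118230).  Check: 2535751²=6430033134001, 460·118230²=6430033134000, difference 1.
(x_2, y_2) = (2535751·2535751 + 460·118230·118230, 2535751·118230 + 118230·2535751) = (12860066268001, 599603681460)
(x_3, y_3) = (2535751·12860066268001 + 460·118230·599603681460, 2535751·599603681460 + 118230·12860066268001) = (65219851798297071751, 3040891269731634690)

2535751 118230
12860066268001 599603681460
65219851798297071751 3040891269731634690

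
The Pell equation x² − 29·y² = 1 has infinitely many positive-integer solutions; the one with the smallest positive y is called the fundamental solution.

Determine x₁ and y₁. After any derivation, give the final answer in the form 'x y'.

√29 → a₀=5, period (2,1,1,2,10); ℓ=5 odd so k=9
step 0: (5, 1)  from 5·(1,0) + (0,1)
…
step 2: (16, 3)  from 1·(11,2) + (5,1)
…
step 5: (727, 135)  from 10·(70,13) + (27,5)
…
step 8: (3775, 701)  from 1·(2251,418) + (1524,283)
step 9: (9801, 1820)  from 2·(3775,701) + (2251,418)
fundamental: x₁=9801, y₁=1820  (since 96059601 − 29·3312400 = 1)

9801 1820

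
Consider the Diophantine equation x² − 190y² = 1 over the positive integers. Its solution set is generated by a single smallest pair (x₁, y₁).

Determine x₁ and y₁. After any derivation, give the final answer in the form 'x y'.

√190 = [13; 1,3,1,1,1,…,3,1,26, …], period ℓ=14 (even) → k=13
i=0: a=13 ⇒ p=13, q=1
…
i=5: a=1 ⇒ p=193, q=14
i=6: a=2 ⇒ p=510, q=37
i=7: a=2 ⇒ p=1213, q=88
…
i=12: a=3 ⇒ p=40787, q=2959
i=13: a=1 ⇒ p=52021, q=3774
fundamental: x₁=52021, y₁=3774  (since 2706184441 − 190·14243076 = 1)

52021 3774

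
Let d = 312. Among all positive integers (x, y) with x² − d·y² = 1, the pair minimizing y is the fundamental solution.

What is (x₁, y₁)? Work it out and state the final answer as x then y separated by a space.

[17; 1,1,1,34] for √312; ℓ=4 ⇒ convergent index 3
step 0: (17, 1)  from 17·(1,0) + (0,1)
step 1: (18, 1)  from 1·(17,1) + (1,0)
step 2: (35, 2)  from 1·(18,1) + (17,1)
step 3: (53, 3)  from 1·(35,2) + (18,1)
→ (53, 3).  Check: 53²=2809, 312·3²=2808, difference 1.

53 3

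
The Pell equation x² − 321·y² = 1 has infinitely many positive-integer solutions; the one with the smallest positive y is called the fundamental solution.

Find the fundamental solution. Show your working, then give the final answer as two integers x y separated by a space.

215 12

√321 = [17; 1,10,1,34, …], period ℓ=4 (even) → k=3
step 0: (17, 1)  from 17·(1,0) + (0,1)
step 1: (18, 1)  from 1·(17,1) + (1,0)
step 2: (197, 11)  from 10·(18,1) + (17,1)
step 3: (215, 12)  from 1·(197,11) + (18,1)
(x₁, y₁) = (215, 12);  215² − 321·12² = 1 ✓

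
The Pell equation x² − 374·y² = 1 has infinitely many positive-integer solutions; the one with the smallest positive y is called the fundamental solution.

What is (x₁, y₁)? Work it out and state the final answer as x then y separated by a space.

3365 174

√374 → a₀=19, period (2,1,18,1,2,38); ℓ=6 even so k=5
step 0: (19, 1)  from 19·(1,0) + (0,1)
step 1: (39, 2)  from 2·(19,1) + (1,0)
…
step 4: (1141, 59)  from 1·(1083,56) + (58,3)
step 5: (3365, 174)  from 2·(1141,59) + (1083,56)
(x₁, y₁) = (3365, 174);  3365² − 374·174² = 1 ✓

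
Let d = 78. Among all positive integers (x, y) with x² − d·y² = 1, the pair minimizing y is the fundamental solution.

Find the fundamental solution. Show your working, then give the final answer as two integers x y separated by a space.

53 6

√78 → a₀=8, period (1,4,1,16); ℓ=4 even so k=3
step 0: (8, 1)  from 8·(1,0) + (0,1)
step 1: (9, 1)  from 1·(8,1) + (1,0)
step 2: (44, 5)  from 4·(9,1) + (8,1)
step 3: (53, 6)  from 1·(44,5) + (9,1)
(x₁, y₁) = (53, 6);  53² − 78·6² = 1 ✓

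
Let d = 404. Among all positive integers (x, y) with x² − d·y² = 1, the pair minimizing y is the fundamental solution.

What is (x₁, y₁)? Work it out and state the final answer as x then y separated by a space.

201 10

√404 = [20; 10,40, …], period ℓ=2 (even) → k=1
step 0: (20, 1)  from 20·(1,0) + (0,1)
step 1: (201, 10)  from 10·(20,1) + (1,0)
fundamental: x₁=201, y₁=10  (since 40401 − 404·100 = 1)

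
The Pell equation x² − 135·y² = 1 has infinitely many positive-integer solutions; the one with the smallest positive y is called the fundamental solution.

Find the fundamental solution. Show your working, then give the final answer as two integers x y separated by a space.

[11; 1,1,1,1,1,1,1,22] for √135; ℓ=8 ⇒ convergent index 7
step 0: (11, 1)  from 11·(1,0) + (0,1)
…
step 4: (58, 5)  from 1·(35,3) + (23,2)
…
step 6: (151, 13)  from 1·(93,8) + (58,5)
step 7: (244, 21)  from 1·(151,13) + (93,8)
fundamental: x₁=244, y₁=21  (since 59536 − 135·441 = 1)

244 21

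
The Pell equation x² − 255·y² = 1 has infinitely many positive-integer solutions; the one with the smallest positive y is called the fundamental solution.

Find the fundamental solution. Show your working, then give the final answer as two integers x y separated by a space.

16 1

d=255: √d = [15; 1,30] (ℓ=2, even), read p_1/q_1
step 0: (15, 1)  from 15·(1,0) + (0,1)
step 1: (16, 1)  from 1·(15,1) + (1,0)
(x₁, y₁) = (16, 1);  16² − 255·1² = 1 ✓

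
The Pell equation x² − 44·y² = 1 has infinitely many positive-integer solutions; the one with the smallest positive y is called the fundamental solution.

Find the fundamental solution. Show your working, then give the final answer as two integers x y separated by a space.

d=44: √d = [6; 1,1,1,2,1,1,1,12] (ℓ=8, even), read p_7/q_7
i=0: a=6 ⇒ p=6, q=1
i=1: a=1 ⇒ p=7, q=1
i=2: a=1 ⇒ p=13, q=2
i=3: a=1 ⇒ p=20, q=3
i=4: a=2 ⇒ p=53, q=8
i=5: a=1 ⇒ p=73, q=11
i=6: a=1 ⇒ p=126, q=19
i=7: a=1 ⇒ p=199, q=30
(x₁, y₁) = (199, 30);  199² − 44·30² = 1 ✓

199 30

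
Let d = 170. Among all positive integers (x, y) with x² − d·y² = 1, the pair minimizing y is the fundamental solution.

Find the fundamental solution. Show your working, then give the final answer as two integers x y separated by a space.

339 26

√170 → a₀=13, period (26); ℓ=1 odd so k=1
step 0: (13, 1)  from 13·(1,0) + (0,1)
step 1: (339, 26)  from 26·(13,1) + (1,0)
→ (339, 26).  Check: 339²=114921, 170·26²=114920, difference 1.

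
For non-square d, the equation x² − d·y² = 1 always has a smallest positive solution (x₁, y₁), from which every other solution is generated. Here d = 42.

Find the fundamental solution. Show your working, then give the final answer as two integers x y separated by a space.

√42 = [6; 2,12, …], period ℓ=2 (even) → k=1
i=0: a=6 ⇒ p=6, q=1
i=1: a=2 ⇒ p=13, q=2
→ (13, 2).  Check: 13²=169, 42·2²=168, difference 1.

13 2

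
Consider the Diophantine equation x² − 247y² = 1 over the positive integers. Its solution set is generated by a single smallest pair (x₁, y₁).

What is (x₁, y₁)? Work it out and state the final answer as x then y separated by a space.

[15; 1,2,1,1,9,1,9,1,1,2,1,30] for √247; ℓ=12 ⇒ convergent index 11
k=0  a_k=15  p_k/q_k = 15/1
k=1  a_k=1  p_k/q_k = 16/1
k=2  a_k=2  p_k/q_k = 47/3
k=3  a_k=1  p_k/q_k = 63/4
k=4  a_k=1  p_k/q_k = 110/7
k=5  a_k=9  p_k/q_k = 1053/67
k=6  a_k=1  p_k/q_k = 1163/74
k=7  a_k=9  p_k/q_k = 11520/733
k=8  a_k=1  p_k/q_k = 12683/807
…
k=10  a_k=2  p_k/q_k = 61089/3887
k=11  a_k=1  p_k/q_k = 85292/5427
fundamental: x₁=85292, y₁=5427  (since 7274725264 − 247·29452329 = 1)

85292 5427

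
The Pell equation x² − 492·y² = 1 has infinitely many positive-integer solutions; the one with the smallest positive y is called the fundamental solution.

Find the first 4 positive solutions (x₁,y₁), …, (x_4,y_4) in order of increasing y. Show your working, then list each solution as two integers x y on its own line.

29767 1342
1772148577 79894628
105503093353351 4756446782010
6281021157926249857 283170302640288712

√492 = [22; 5,1,1,10,1,1,5,44, …], period ℓ=8 (even) → k=7
i=0: a=22 ⇒ p=22, q=1
…
i=3: a=1 ⇒ p=244, q=11
…
i=5: a=1 ⇒ p=2817, q=127
i=6: a=1 ⇒ p=5390, q=243
i=7: a=5 ⇒ p=29767, q=1342
fundamental: x₁=29767, y₁=1342  (since 886074289 − 492·1800964 = 1)
(x_2, y_2) = (29767·29767 + 492·1342·1342, 29767·1342 + 1342·29767) = (1772148577, 79894628)
(x_3, y_3) = (29767·1772148577 + 492·1342·79894628, 29767·79894628 + 1342·1772148577) = (105503093353351, 4756446782010)
(x_4, y_4) = (29767·105503093353351 + 492·1342·4756446782010, 29767·4756446782010 + 1342·105503093353351) = (6281021157926249857, 283170302640288712)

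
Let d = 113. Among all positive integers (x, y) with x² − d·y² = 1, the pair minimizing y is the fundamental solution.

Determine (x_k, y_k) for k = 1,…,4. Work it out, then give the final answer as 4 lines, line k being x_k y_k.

1204353 113296
2900932297217 272896754976
6987493029899166849 657328051091107760
16830816386073401651890177 1583310020631184911403584

√113 = [10; 1,1,1,2,2,1,1,1,20, …], period ℓ=9 (odd) → k=17
k=0  a_k=10  p_k/q_k = 10/1
…
k=2  a_k=1  p_k/q_k = 21/2
k=3  a_k=1  p_k/q_k = 32/3
…
k=8  a_k=1  p_k/q_k = 776/73
k=9  a_k=20  p_k/q_k = 16009/1506
k=10  a_k=1  p_k/q_k = 16785/1579
k=11  a_k=1  p_k/q_k = 32794/3085
…
k=13  a_k=2  p_k/q_k = 131952/12413
…
k=15  a_k=1  p_k/q_k = 445435/41903
k=16  a_k=1  p_k/q_k = 758918/71393
k=17  a_k=1  p_k/q_k = 1204353/113296
fundamental: x₁=1204353, y₁=113296  (since 1450466148609 − 113·12835983616 = 1)
(1204353+113296√113)^2 = 2900932297217 + 272896754976√113
(1204353+113296√113)^3 = 6987493029899166849 + 657328051091107760√113
(1204353+113296√113)^4 = 16830816386073401651890177 + 1583310020631184911403584√113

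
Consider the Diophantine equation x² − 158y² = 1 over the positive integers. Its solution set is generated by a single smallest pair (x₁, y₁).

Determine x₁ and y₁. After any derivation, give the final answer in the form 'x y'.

[12; 1,1,3,12,3,1,1,24] for √158; ℓ=8 ⇒ convergent index 7
i=0: a=12 ⇒ p=12, q=1
i=1: a=1 ⇒ p=13, q=1
i=2: a=1 ⇒ p=25, q=2
…
i=4: a=12 ⇒ p=1081, q=86
…
i=6: a=1 ⇒ p=4412, q=351
i=7: a=1 ⇒ p=7743, q=616
fundamental: x₁=7743, y₁=616  (since 59954049 − 158·379456 = 1)

7743 616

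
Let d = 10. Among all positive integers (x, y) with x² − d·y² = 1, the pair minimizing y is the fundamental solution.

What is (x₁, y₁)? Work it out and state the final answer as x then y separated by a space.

√10 → a₀=3, period (6); ℓ=1 odd so k=1
i=0: a=3 ⇒ p=3, q=1
i=1: a=6 ⇒ p=19, q=6
→ (19, 6).  Check: 19²=361, 10·6²=360, difference 1.

19 6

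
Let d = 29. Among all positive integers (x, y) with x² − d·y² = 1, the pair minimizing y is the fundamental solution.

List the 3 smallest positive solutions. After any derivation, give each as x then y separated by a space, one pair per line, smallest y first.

9801 1820
192119201 35675640
3765920568201 699313893460

√29 = [5; 2,1,1,2,10, …], period ℓ=5 (odd) → k=9
k=0  a_k=5  p_k/q_k = 5/1
k=1  a_k=2  p_k/q_k = 11/2
k=2  a_k=1  p_k/q_k = 16/3
k=3  a_k=1  p_k/q_k = 27/5
k=4  a_k=2  p_k/q_k = 70/13
k=5  a_k=10  p_k/q_k = 727/135
k=6  a_k=2  p_k/q_k = 1524/283
…
k=8  a_k=1  p_k/q_k = 3775/701
k=9  a_k=2  p_k/q_k = 9801/1820
→ (9801, 1820).  Check: 9801²=96059601, 29·1820²=96059600, difference 1.
(9801+1820√29)^2 = 192119201 + 35675640√29
(9801+1820√29)^3 = 3765920568201 + 699313893460√29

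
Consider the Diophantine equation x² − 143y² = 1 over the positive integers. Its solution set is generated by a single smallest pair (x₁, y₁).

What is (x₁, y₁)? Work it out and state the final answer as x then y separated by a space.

12 1

[11; 1,22] for √143; ℓ=2 ⇒ convergent index 1
step 0: (11, 1)  from 11·(1,0) + (0,1)
step 1: (12, 1)  from 1·(11,1) + (1,0)
→ (12, 1).  Check: 12²=144, 143·1²=143, difference 1.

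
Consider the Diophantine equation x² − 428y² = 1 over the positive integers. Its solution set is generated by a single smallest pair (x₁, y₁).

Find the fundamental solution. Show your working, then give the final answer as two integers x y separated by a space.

√428 = [20; 1,2,4,1,5,10,5,1,4,2,1,40, …], period ℓ=12 (even) → k=11
k=0  a_k=20  p_k/q_k = 20/1
…
k=9  a_k=4  p_k/q_k = 577179/27899
k=10  a_k=2  p_k/q_k = 1273708/61567
k=11  a_k=1  p_k/q_k = 1850887/89466
(x₁, y₁) = (1850887, 89466);  1850887² − 428·89466² = 1 ✓

1850887 89466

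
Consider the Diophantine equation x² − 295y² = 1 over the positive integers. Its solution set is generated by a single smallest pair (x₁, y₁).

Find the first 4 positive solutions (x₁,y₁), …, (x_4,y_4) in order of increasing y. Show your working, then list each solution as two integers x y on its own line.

√295 = [17; 5,1,2,3,2,6,2,3,2,1,5,34, …], period ℓ=12 (even) → k=11
k=0  a_k=17  p_k/q_k = 17/1
k=1  a_k=5  p_k/q_k = 86/5
k=2  a_k=1  p_k/q_k = 103/6
…
k=6  a_k=6  p_k/q_k = 14479/843
k=7  a_k=2  p_k/q_k = 31208/1817
…
k=10  a_k=1  p_k/q_k = 355517/20699
k=11  a_k=5  p_k/q_k = 2024999/117900
(x₁, y₁) = (2024999, 117900);  2024999² − 295·117900² = 1 ✓
(2024999+117900√295)^2 = 8201241900001 + 477494764200√295
(2024999+117900√295)^3 = 33215013292518224999 + 1933852840020353700√295
(2024999+117900√295)^4 = 134520737404664024967600001 + 7832100134376274949528400√295

2024999 117900
8201241900001 477494764200
33215013292518224999 1933852840020353700
134520737404664024967600001 7832100134376274949528400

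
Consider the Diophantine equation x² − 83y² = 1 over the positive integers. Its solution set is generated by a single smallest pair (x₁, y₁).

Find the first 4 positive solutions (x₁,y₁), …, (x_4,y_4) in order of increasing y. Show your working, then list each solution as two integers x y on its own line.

82 9
13447 1476
2205226 242055
361643617 39695544

√83 → a₀=9, period (9,18); ℓ=2 even so k=1
a_0=9:  p_0=9·1+0=9,  q_0=9·0+1=1
a_1=9:  p_1=9·9+1=82,  q_1=9·1+0=9
fundamental: x₁=82, y₁=9  (since 6724 − 83·81 = 1)
(x_2, y_2) = (82·82 + 83·9·9, 82·9 + 9·82) = (13447, 1476)
(x_3, y_3) = (82·13447 + 83·9·1476, 82·1476 + 9·13447) = (2205226, 242055)
(x_4, y_4) = (82·2205226 + 83·9·242055, 82·242055 + 9·2205226) = (361643617, 39695544)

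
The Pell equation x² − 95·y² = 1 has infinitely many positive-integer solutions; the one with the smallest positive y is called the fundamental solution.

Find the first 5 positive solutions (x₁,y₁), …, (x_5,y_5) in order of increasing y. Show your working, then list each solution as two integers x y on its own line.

d=95: √d = [9; 1,2,1,18] (ℓ=4, even), read p_3/q_3
i=0: a=9 ⇒ p=9, q=1
i=1: a=1 ⇒ p=10, q=1
i=2: a=2 ⇒ p=29, q=3
i=3: a=1 ⇒ p=39, q=4
→ (39, 4).  Check: 39²=1521, 95·4²=1520, difference 1.
(39+4√95)^2 = 3041 + 312√95
(39+4√95)^3 = 237159 + 24332√95
(39+4√95)^4 = 18495361 + 1897584√95
(39+4√95)^5 = 1442400999 + 147987220√95

39 4
3041 312
237159 24332
18495361 1897584
1442400999 147987220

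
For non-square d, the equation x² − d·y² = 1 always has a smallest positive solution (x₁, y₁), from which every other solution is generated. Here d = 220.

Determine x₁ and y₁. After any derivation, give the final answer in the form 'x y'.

[14; 1,4,1,28] for √220; ℓ=4 ⇒ convergent index 3
k=0  a_k=14  p_k/q_k = 14/1
k=1  a_k=1  p_k/q_k = 15/1
k=2  a_k=4  p_k/q_k = 74/5
k=3  a_k=1  p_k/q_k = 89/6
fundamental: x₁=89, y₁=6  (since 7921 − 220·36 = 1)

89 6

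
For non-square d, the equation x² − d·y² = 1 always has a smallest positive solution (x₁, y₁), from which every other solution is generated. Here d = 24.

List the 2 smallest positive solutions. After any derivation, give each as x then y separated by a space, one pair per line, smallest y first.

5 1
49 10

√24 → a₀=4, period (1,8); ℓ=2 even so k=1
a_0=4:  p_0=4·1+0=4,  q_0=4·0+1=1
a_1=1:  p_1=1·4+1=5,  q_1=1·1+0=1
→ (5, 1).  Check: 5²=25, 24·1²=24, difference 1.
(5+1√24)^2 = 49 + 10√24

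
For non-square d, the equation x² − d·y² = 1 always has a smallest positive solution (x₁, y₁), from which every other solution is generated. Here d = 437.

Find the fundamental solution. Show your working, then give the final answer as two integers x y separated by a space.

4599 220

√437 = [20; 1,9,2,9,1,40, …], period ℓ=6 (even) → k=5
a_0=20:  p_0=20·1+0=20,  q_0=20·0+1=1
a_1=1:  p_1=1·20+1=21,  q_1=1·1+0=1
a_2=9:  p_2=9·21+20=209,  q_2=9·1+1=10
a_3=2:  p_3=2·209+21=439,  q_3=2·10+1=21
a_4=9:  p_4=9·439+209=4160,  q_4=9·21+10=199
a_5=1:  p_5=1·4160+439=4599,  q_5=1·199+21=220
→ (4599, 220).  Check: 4599²=21150801, 437·220²=21150800, difference 1.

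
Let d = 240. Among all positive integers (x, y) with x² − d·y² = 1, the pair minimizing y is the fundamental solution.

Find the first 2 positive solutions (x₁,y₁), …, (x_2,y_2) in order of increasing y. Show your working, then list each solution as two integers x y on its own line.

31 2
1921 124

[15; 2,30] for √240; ℓ=2 ⇒ convergent index 1
a_0=15:  p_0=15·1+0=15,  q_0=15·0+1=1
a_1=2:  p_1=2·15+1=31,  q_1=2·1+0=2
→ (31, 2).  Check: 31²=961, 240·2²=960, difference 1.
k=2:  x_2 = 31·31+240·2·2 = 1921,  y_2 = 31·2+2·31 = 124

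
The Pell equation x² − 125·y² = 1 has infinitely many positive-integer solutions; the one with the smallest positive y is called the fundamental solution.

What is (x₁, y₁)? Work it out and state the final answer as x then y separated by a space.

930249 83204

√125 → a₀=11, period (5,1,1,5,22); ℓ=5 odd so k=9
k=0  a_k=11  p_k/q_k = 11/1
k=1  a_k=5  p_k/q_k = 56/5
k=2  a_k=1  p_k/q_k = 67/6
…
k=8  a_k=1  p_k/q_k = 167761/15005
k=9  a_k=5  p_k/q_k = 930249/83204
→ (930249, 83204).  Check: 930249²=865363202001, 125·83204²=865363202000, difference 1.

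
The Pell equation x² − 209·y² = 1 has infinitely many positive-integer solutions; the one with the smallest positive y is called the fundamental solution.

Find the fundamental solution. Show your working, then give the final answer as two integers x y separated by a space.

46551 3220

[14; 2,5,3,2,3,5,2,28] for √209; ℓ=8 ⇒ convergent index 7
step 0: (14, 1)  from 14·(1,0) + (0,1)
…
step 3: (506, 35)  from 3·(159,11) + (29,2)
step 4: (1171, 81)  from 2·(506,35) + (159,11)
…
step 6: (21266, 1471)  from 5·(4019,278) + (1171,81)
step 7: (46551, 3220)  from 2·(21266,1471) + (4019,278)
(x₁, y₁) = (46551, 3220);  46551² − 209·3220² = 1 ✓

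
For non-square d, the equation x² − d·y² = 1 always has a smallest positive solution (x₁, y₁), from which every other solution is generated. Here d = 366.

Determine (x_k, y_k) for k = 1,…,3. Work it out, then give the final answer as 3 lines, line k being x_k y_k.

907925 47458
1648655611249 86176609300
2993711291685588725 156483795997357542

√366 = [19; 7,1,1,1,2,12,2,1,1,1,7,38, …], period ℓ=12 (even) → k=11
i=0: a=19 ⇒ p=19, q=1
…
i=3: a=1 ⇒ p=287, q=15
…
i=5: a=2 ⇒ p=1167, q=61
…
i=7: a=2 ⇒ p=30055, q=1571
i=8: a=1 ⇒ p=44499, q=2326
i=9: a=1 ⇒ p=74554, q=3897
i=10: a=1 ⇒ p=119053, q=6223
i=11: a=7 ⇒ p=907925, q=47458
(x₁, y₁) = (907925, 47458);  907925² − 366·47458² = 1 ✓
(x_2, y_2) = (907925·907925 + 366·47458·47458, 907925·47458 + 47458·907925) = (1648655611249, 86176609300)
(x_3, y_3) = (907925·1648655611249 + 366·47458·86176609300, 907925·86176609300 + 47458·1648655611249) = (2993711291685588725, 156483795997357542)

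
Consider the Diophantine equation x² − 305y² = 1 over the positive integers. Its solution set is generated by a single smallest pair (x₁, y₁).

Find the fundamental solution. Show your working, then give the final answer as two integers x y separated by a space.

[17; 2,6,2,34] for √305; ℓ=4 ⇒ convergent index 3
a_0=17:  p_0=17·1+0=17,  q_0=17·0+1=1
…
a_2=6:  p_2=6·35+17=227,  q_2=6·2+1=13
a_3=2:  p_3=2·227+35=489,  q_3=2·13+2=28
fundamental: x₁=489, y₁=28  (since 239121 − 305·784 = 1)

489 28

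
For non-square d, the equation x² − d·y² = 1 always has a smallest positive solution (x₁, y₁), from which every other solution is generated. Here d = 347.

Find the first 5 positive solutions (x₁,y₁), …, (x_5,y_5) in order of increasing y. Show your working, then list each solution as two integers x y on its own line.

[18; 1,1,1,2,4,…,1,1,36] for √347; ℓ=14 ⇒ convergent index 13
a_0=18:  p_0=18·1+0=18,  q_0=18·0+1=1
…
a_5=4:  p_5=4·149+56=652,  q_5=4·8+3=35
a_6=1:  p_6=1·652+149=801,  q_6=1·35+8=43
…
a_9=4:  p_9=4·15070+14269=74549,  q_9=4·809+766=4002
…
a_11=1:  p_11=1·164168+74549=238717,  q_11=1·8813+4002=12815
a_12=1:  p_12=1·238717+164168=402885,  q_12=1·12815+8813=21628
a_13=1:  p_13=1·402885+238717=641602,  q_13=1·21628+12815=34443
→ (641602, 34443).  Check: 641602²=411653126404, 347·34443²=411653126403, difference 1.
k=2:  x_2 = 641602·641602+347·34443·34443 = 823306252807,  y_2 = 641602·34443+34443·641602 = 44197395372
k=3:  x_3 = 641602·823306252807+347·34443·44197395372 = 1056469876826312026,  y_3 = 641602·44197395372+34443·823306252807 = 56714274530897445
k=4:  x_4 = 641602·1056469876826312026+347·34443·56714274530897445 = 1355666371822207590758497,  y_4 = 641602·56714274530897445+34443·1056469876826312026 = 72775983935101527618408
k=5:  x_5 = 641602·1355666371822207590758497+347·34443·72775983935101527618408 = 1739596510986687599414840072362,  y_5 = 641602·72775983935101527618408+34443·1355666371822207590758497 = 93386433689401306371520721787

641602 34443
823306252807 44197395372
1056469876826312026 56714274530897445
1355666371822207590758497 72775983935101527618408
1739596510986687599414840072362 93386433689401306371520721787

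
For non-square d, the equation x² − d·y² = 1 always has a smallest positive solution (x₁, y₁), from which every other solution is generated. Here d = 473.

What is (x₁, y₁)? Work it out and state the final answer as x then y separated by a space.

√473 = [21; 1,2,1,42, …], period ℓ=4 (even) → k=3
i=0: a=21 ⇒ p=21, q=1
i=1: a=1 ⇒ p=22, q=1
i=2: a=2 ⇒ p=65, q=3
i=3: a=1 ⇒ p=87, q=4
fundamental: x₁=87, y₁=4  (since 7569 − 473·16 = 1)

87 4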